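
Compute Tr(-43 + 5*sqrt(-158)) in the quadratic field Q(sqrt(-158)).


Tr(a + b*sqrt(d)) = (a + b*sqrt(d)) + (a - b*sqrt(d)) = 2a
= 2 * (-43)
= -86

-86


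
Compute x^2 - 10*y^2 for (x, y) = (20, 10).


x^2 - d*y^2
= 20^2 - 10*10^2
= 400 - 1000
= -600

-600


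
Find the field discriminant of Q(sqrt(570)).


For K = Q(sqrt(d)) with d squarefree: disc(K) = d if d = 1 mod 4, and disc(K) = 4d if d = 2 or 3 mod 4.
Here d = 570, and d mod 4 = 2.
d = 2 mod 4, not 1 (O_K = Z[sqrt(d)]), so disc(K) = 4d = 4 * (570) = 2280

2280


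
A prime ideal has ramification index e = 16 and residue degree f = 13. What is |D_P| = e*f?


|D_P| = e * f
= 16 * 13
= 208

208


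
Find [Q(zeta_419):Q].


The degree equals Euler's totient phi(419).
419 = 419
phi(419) = 418

418


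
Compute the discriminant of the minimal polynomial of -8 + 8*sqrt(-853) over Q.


The element -8 + 8*sqrt(-853) has minimal polynomial:
x^2 + 16*x + 54656
Discriminant = (16)^2 - 4*(54656)
= 256 - 218624
= -218368

-218368


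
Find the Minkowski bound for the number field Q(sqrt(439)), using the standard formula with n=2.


d = 439, d mod 4 = 3, so disc(K) = 4d = 1756; |disc(K)| = 1756
Real quadratic field, so n = 2, s = r2 = 0, r1 = 2
M = (n!/n^n) * (4/pi)^s * sqrt(|disc(K)|) = (2!/2^2) * (4/pi)^0 * sqrt(1756)
= 0.5 * 1.000000 * 41.904654
= 20.9523

20.9523


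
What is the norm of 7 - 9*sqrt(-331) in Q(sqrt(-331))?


N(a + b*sqrt(d)) = a^2 - d*b^2
= (7)^2 - (-331)*(-9)^2
= 49 + 26811
= 26860

26860


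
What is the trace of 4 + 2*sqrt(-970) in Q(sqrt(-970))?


Tr(a + b*sqrt(d)) = (a + b*sqrt(d)) + (a - b*sqrt(d)) = 2a
= 2 * (4)
= 8

8


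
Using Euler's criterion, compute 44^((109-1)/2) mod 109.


p = 109 is prime and the exponent is (p-1)/2 = 54, so by Euler's criterion 44^54 = (44/109) = +1 or -1 mod 109.
Compute by square-and-multiply:
  54 = 32 + 16 + 4 + 2 (binary 110110)
  Repeated squaring mod 109: 44^1 = 44, 44^2 = 83, 44^4 = 22, 44^8 = 48, 44^16 = 15, 44^32 = 7
  44^54 = 44^32 * 44^16 * 44^4 * 44^2 = 7 * 15 * 22 * 83 mod 109
    7 * 15 = 105 = 105 mod 109
    105 * 22 = 2310 = 21 mod 109
    21 * 83 = 1743 = 108 mod 109
  44^54 = 108 mod 109
Result 108 = p - 1 = -1 mod 109: 44 is a quadratic non-residue mod 109. As a residue in [0, p-1] the value is 108.
44^54 mod 109 = 108

108


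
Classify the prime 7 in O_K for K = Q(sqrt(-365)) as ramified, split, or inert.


K = Q(sqrt(-365)). Since d mod 4 = 3, disc(K) = -1460.
Check p | disc: -1460 mod 7 = 3.
p does not divide disc. Compute Legendre symbol (d/p):
6^((7-1)/2) mod 7 = -1
(d/p) = -1, so p is inert: (p) stays prime with e=1, f=2, g=1.
Therefore p is inert.

inert


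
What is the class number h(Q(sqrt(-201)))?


K = Q(sqrt(-201)). d mod 4 = 3, so D = disc(K) = 4d = -804
h(K) equals the number of primitive reduced positive-definite forms (a, b, c) = a*x^2 + b*x*y + c*y^2 with b^2 - 4ac = D,
where reduced means |b| <= a <= c, with b >= 0 whenever |b| = a or a = c, and primitive means gcd(a, b, c) = 1.
Reduced forces 3a^2 <= |D| = 804, so 1 <= a <= 16; b must have the parity of D, and c = (b^2 - D)/(4a) must be an integer >= a.
Enumerate a = 1..16, b in [-a, a]:
  a=1: (1, 0, 201)  [1]
  a=2: (2, 2, 101)  [1]
  a=3: (3, 0, 67)  [1]
  a=4: none
  a=5: (5, -4, 41), (5, 4, 41)  [2]
  a=6: (6, 6, 35)  [1]
  a=7: (7, -6, 30), (7, 6, 30)  [2]
  a=8..9: none
  a=10: (10, -6, 21), (10, 6, 21)  [2]
  a=11..13: none
  a=14: (14, -6, 15), (14, 6, 15)  [2]
  a=15..16: none
Total reduced forms: 1 + 1 + 1 + 2 + 1 + 2 + 2 + 2 = 12
h = 12

12


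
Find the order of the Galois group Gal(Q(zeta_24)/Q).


|Gal(Q(zeta_24)/Q)| = phi(24)
= 8

8


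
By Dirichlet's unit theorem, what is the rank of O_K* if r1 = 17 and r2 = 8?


By Dirichlet's unit theorem:
rank = r1 + r2 - 1
= 17 + 8 - 1
= 24

24


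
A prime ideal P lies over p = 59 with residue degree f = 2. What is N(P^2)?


N(P^a) = p^(a*f)
= 59^(2*2)
= 59^4
= 12117361

12117361


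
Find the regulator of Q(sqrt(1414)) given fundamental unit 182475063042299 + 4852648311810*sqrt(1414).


epsilon = 182475063042299 + 4852648311810*sqrt(1414)
= 3.6495e+14
R = ln(3.6495e+14)
= 33.5308

33.5308


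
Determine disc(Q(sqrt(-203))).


For K = Q(sqrt(d)) with d squarefree: disc(K) = d if d = 1 mod 4, and disc(K) = 4d if d = 2 or 3 mod 4.
Here d = -203, and d mod 4 = 1.
d = 1 mod 4 (O_K = Z[(1+sqrt(d))/2]), so disc(K) = d = -203

-203


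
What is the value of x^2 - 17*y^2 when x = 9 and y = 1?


x^2 - d*y^2
= 9^2 - 17*1^2
= 81 - 17
= 64

64


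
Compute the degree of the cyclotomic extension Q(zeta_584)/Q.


The degree equals Euler's totient phi(584).
584 = 2^3 * 73
phi(584) = 288

288


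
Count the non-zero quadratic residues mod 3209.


For prime p, the number of non-zero quadratic residues is (p-1)/2.
= (3209-1)/2
= 1604

1604


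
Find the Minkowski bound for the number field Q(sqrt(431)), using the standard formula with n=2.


d = 431, d mod 4 = 3, so disc(K) = 4d = 1724; |disc(K)| = 1724
Real quadratic field, so n = 2, s = r2 = 0, r1 = 2
M = (n!/n^n) * (4/pi)^s * sqrt(|disc(K)|) = (2!/2^2) * (4/pi)^0 * sqrt(1724)
= 0.5 * 1.000000 * 41.521079
= 20.7605

20.7605


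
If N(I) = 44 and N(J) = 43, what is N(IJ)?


N(IJ) = N(I) * N(J)
= 44 * 43
= 1892

1892


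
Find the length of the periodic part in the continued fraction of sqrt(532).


Run the CF algorithm for sqrt(532).
a_0 = floor(sqrt(532)) = 23; set m_0=0, q_0=1.
Recurrence: m' = q*a - m,  q' = (d - m'^2)/q,  a' = floor((a_0 + m')/q').
  step 1: m=23, q=3, a=15
  step 2: m=22, q=16, a=2
  step 3: m=10, q=27, a=1
  step 4: m=17, q=9, a=4
  step 5: m=19, q=19, a=2
  step 6: m=19, q=9, a=4
  step 7: m=17, q=27, a=1
  step 8: m=10, q=16, a=2
  step 9: m=22, q=3, a=15
  step 10: m=23, q=1, a=46
a_10 = 2*a_0 = 46, so the period closes here.
sqrt(532) = [23; 15, 2, 1, 4, 2, 4, 1, 2, 15, 46]
Period length = 10

10


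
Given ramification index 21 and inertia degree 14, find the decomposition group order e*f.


|D_P| = e * f
= 21 * 14
= 294

294


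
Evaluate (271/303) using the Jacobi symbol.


Compute (271/303) via quadratic reciprocity:
  reciprocity: (271/303) -> -(303/271)
  reduce: (32/271)
  pull out 2: (2/271) = +1  (since 271 mod 8 = 7)
  pull out 2: (2/271) = +1  (since 271 mod 8 = 7)
  pull out 2: (2/271) = +1  (since 271 mod 8 = 7)
  pull out 2: (2/271) = +1  (since 271 mod 8 = 7)
  pull out 2: (2/271) = +1  (since 271 mod 8 = 7)
  (1/271) = 1
Product of signs = -1

-1


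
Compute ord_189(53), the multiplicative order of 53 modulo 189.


We want ord_189(53), the smallest k >= 1 with 53^k = 1 mod 189.
n = 189 = 3^3 * 7, phi(189) = 108; the order divides phi(n).
Divisors of 108: 1, 2, 3, 4, 6, 9, 12, 18, 27, 36, 54, 108
Repeated squaring mod 189: 53^1 = 53, 53^2 = 163, 53^4 = 109, 53^8 = 163, 53^16 = 109, 53^32 = 163, 53^64 = 109
Test divisors in increasing order:
  k=1: 53^1 = 53 mod 189
  k=2: 53^2 = 163 mod 189
  k=3: 53^3 = 163 * 53 = 134 mod 189
  k=4: 53^4 = 109 mod 189
  k=6: 53^6 = 109 * 163 = 1 mod 189  <- first divisor giving 1
Order = 6

6


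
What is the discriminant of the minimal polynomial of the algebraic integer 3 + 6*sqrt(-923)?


The element 3 + 6*sqrt(-923) has minimal polynomial:
x^2 - 6*x + 33237
Discriminant = (-6)^2 - 4*(33237)
= 36 - 132948
= -132912

-132912


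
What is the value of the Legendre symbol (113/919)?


p = 919 is prime, so compute (113/919) with the reciprocity algorithm (Jacobi-symbol steps: pull out 2s via (2/n), flip via reciprocity, reduce):
  reciprocity: (113/919) -> +(919/113)
  reduce: (15/113)
  reciprocity: (15/113) -> +(113/15)
  reduce: (8/15)
  pull out 2: (2/15) = +1  (since 15 mod 8 = 7)
  pull out 2: (2/15) = +1  (since 15 mod 8 = 7)
  pull out 2: (2/15) = +1  (since 15 mod 8 = 7)
  (1/15) = 1
Product of signs = 1
(113/919) = 1

1


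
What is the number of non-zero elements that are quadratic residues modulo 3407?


For prime p, the number of non-zero quadratic residues is (p-1)/2.
= (3407-1)/2
= 1703

1703


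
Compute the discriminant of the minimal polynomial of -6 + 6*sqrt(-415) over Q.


The element -6 + 6*sqrt(-415) has minimal polynomial:
x^2 + 12*x + 14976
Discriminant = (12)^2 - 4*(14976)
= 144 - 59904
= -59760

-59760


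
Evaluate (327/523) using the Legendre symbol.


p = 523 is prime, so compute (327/523) with the reciprocity algorithm (Jacobi-symbol steps: pull out 2s via (2/n), flip via reciprocity, reduce):
  reciprocity: (327/523) -> -(523/327)
  reduce: (196/327)
  pull out 2: (2/327) = +1  (since 327 mod 8 = 7)
  pull out 2: (2/327) = +1  (since 327 mod 8 = 7)
  reciprocity: (49/327) -> +(327/49)
  reduce: (33/49)
  reciprocity: (33/49) -> +(49/33)
  reduce: (16/33)
  pull out 2: (2/33) = +1  (since 33 mod 8 = 1)
  pull out 2: (2/33) = +1  (since 33 mod 8 = 1)
  pull out 2: (2/33) = +1  (since 33 mod 8 = 1)
  pull out 2: (2/33) = +1  (since 33 mod 8 = 1)
  (1/33) = 1
Product of signs = -1
(327/523) = -1

-1


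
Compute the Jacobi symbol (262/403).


Compute (262/403) via quadratic reciprocity:
  pull out 2: (2/403) = -1  (since 403 mod 8 = 3)
  reciprocity: (131/403) -> -(403/131)
  reduce: (10/131)
  pull out 2: (2/131) = -1  (since 131 mod 8 = 3)
  reciprocity: (5/131) -> +(131/5)
  reduce: (1/5)
  (1/5) = 1
Product of signs = -1

-1


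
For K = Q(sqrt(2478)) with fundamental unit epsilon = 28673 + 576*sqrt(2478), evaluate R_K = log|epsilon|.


epsilon = 28673 + 576*sqrt(2478)
= 57346.0000
R = ln(57346.0000)
= 10.9569

10.9569


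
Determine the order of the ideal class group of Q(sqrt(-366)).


K = Q(sqrt(-366)). d mod 4 = 2, so D = disc(K) = 4d = -1464
h(K) equals the number of primitive reduced positive-definite forms (a, b, c) = a*x^2 + b*x*y + c*y^2 with b^2 - 4ac = D,
where reduced means |b| <= a <= c, with b >= 0 whenever |b| = a or a = c, and primitive means gcd(a, b, c) = 1.
Reduced forces 3a^2 <= |D| = 1464, so 1 <= a <= 22; b must have the parity of D, and c = (b^2 - D)/(4a) must be an integer >= a.
Enumerate a = 1..22, b in [-a, a]:
  a=1: (1, 0, 366)  [1]
  a=2: (2, 0, 183)  [1]
  a=3: (3, 0, 122)  [1]
  a=4: none
  a=5: (5, -4, 74), (5, 4, 74)  [2]
  a=6: (6, 0, 61)  [1]
  a=7..9: none
  a=10: (10, -4, 37), (10, 4, 37)  [2]
  a=11..14: none
  a=15: (15, -6, 25), (15, 6, 25)  [2]
  a=16: none
  a=17: (17, -10, 23), (17, 10, 23)  [2]
  a=18..22: none
Total reduced forms: 1 + 1 + 1 + 2 + 1 + 2 + 2 + 2 = 12
h = 12

12


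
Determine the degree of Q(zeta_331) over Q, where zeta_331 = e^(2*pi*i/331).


The degree equals Euler's totient phi(331).
331 = 331
phi(331) = 330

330


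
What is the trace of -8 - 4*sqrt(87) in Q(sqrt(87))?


Tr(a + b*sqrt(d)) = (a + b*sqrt(d)) + (a - b*sqrt(d)) = 2a
= 2 * (-8)
= -16

-16


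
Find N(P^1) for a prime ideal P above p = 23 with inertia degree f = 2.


N(P^a) = p^(a*f)
= 23^(1*2)
= 23^2
= 529

529


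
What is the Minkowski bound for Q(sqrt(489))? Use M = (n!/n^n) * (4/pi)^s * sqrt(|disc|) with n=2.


d = 489, d mod 4 = 1, so disc(K) = d = 489; |disc(K)| = 489
Real quadratic field, so n = 2, s = r2 = 0, r1 = 2
M = (n!/n^n) * (4/pi)^s * sqrt(|disc(K)|) = (2!/2^2) * (4/pi)^0 * sqrt(489)
= 0.5 * 1.000000 * 22.113344
= 11.0567

11.0567


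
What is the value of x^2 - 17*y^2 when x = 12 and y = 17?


x^2 - d*y^2
= 12^2 - 17*17^2
= 144 - 4913
= -4769

-4769


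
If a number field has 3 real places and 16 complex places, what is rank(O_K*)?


By Dirichlet's unit theorem:
rank = r1 + r2 - 1
= 3 + 16 - 1
= 18

18


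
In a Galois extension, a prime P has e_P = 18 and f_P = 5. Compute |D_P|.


|D_P| = e * f
= 18 * 5
= 90

90


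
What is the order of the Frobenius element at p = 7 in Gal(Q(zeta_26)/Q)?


The Frobenius at p in Gal(Q(zeta_n)/Q) = (Z/nZ)* is the class of p, so its order is ord_26(7), the smallest k >= 1 with 7^k = 1 mod 26.
n = 26 = 2 * 13, phi(26) = 12; the order divides phi(n).
Divisors of 12: 1, 2, 3, 4, 6, 12
Repeated squaring mod 26: 7^1 = 7, 7^2 = 23, 7^4 = 9, 7^8 = 3
Test divisors in increasing order:
  k=1: 7^1 = 7 mod 26
  k=2: 7^2 = 23 mod 26
  k=3: 7^3 = 23 * 7 = 5 mod 26
  k=4: 7^4 = 9 mod 26
  k=6: 7^6 = 9 * 23 = 25 mod 26
  k=12: 7^12 = 3 * 9 = 1 mod 26  <- first divisor giving 1
Order = 12

12


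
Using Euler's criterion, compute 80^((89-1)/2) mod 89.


p = 89 is prime and the exponent is (p-1)/2 = 44, so by Euler's criterion 80^44 = (80/89) = +1 or -1 mod 89.
Compute by square-and-multiply:
  44 = 32 + 8 + 4 (binary 101100)
  Repeated squaring mod 89: 80^1 = 80, 80^2 = 81, 80^4 = 64, 80^8 = 2, 80^16 = 4, 80^32 = 16
  80^44 = 80^32 * 80^8 * 80^4 = 16 * 2 * 64 mod 89
    16 * 2 = 32 = 32 mod 89
    32 * 64 = 2048 = 1 mod 89
  80^44 = 1 mod 89
Result 1: 80 is a quadratic residue mod 89.
80^44 mod 89 = 1

1


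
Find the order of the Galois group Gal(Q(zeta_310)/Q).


|Gal(Q(zeta_310)/Q)| = phi(310)
= 120

120


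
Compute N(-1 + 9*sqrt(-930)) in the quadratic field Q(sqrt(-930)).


N(a + b*sqrt(d)) = a^2 - d*b^2
= (-1)^2 - (-930)*(9)^2
= 1 + 75330
= 75331

75331


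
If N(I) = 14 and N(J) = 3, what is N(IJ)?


N(IJ) = N(I) * N(J)
= 14 * 3
= 42

42


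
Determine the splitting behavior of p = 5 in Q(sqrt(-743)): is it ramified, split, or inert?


K = Q(sqrt(-743)). Since d mod 4 = 1, disc(K) = -743.
Check p | disc: -743 mod 5 = 2.
p does not divide disc. Compute Legendre symbol (d/p):
2^((5-1)/2) mod 5 = -1
(d/p) = -1, so p is inert: (p) stays prime with e=1, f=2, g=1.
Therefore p is inert.

inert


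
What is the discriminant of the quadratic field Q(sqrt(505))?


For K = Q(sqrt(d)) with d squarefree: disc(K) = d if d = 1 mod 4, and disc(K) = 4d if d = 2 or 3 mod 4.
Here d = 505, and d mod 4 = 1.
d = 1 mod 4 (O_K = Z[(1+sqrt(d))/2]), so disc(K) = d = 505

505


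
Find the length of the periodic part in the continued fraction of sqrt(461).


Run the CF algorithm for sqrt(461).
a_0 = floor(sqrt(461)) = 21; set m_0=0, q_0=1.
Recurrence: m' = q*a - m,  q' = (d - m'^2)/q,  a' = floor((a_0 + m')/q').
  step 1: m=21, q=20, a=2
  step 2: m=19, q=5, a=8
  step 3: m=21, q=4, a=10
  step 4: m=19, q=25, a=1
  step 5: m=6, q=17, a=1
  step 6: m=11, q=20, a=1
  step 7: m=9, q=19, a=1
  step 8: m=10, q=19, a=1
  step 9: m=9, q=20, a=1
  step 10: m=11, q=17, a=1
  step 11: m=6, q=25, a=1
  step 12: m=19, q=4, a=10
  step 13: m=21, q=5, a=8
  step 14: m=19, q=20, a=2
  step 15: m=21, q=1, a=42
a_15 = 2*a_0 = 42, so the period closes here.
sqrt(461) = [21; 2, 8, 10, 1, 1, 1, 1, 1, 1, 1, 1, 10, 8, 2, 42]
Period length = 15

15


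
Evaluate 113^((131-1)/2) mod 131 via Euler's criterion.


p = 131 is prime and the exponent is (p-1)/2 = 65, so by Euler's criterion 113^65 = (113/131) = +1 or -1 mod 131.
Compute by square-and-multiply:
  65 = 64 + 1 (binary 1000001)
  Repeated squaring mod 131: 113^1 = 113, 113^2 = 62, 113^4 = 45, 113^8 = 60, 113^16 = 63, 113^32 = 39, 113^64 = 80
  113^65 = 113^64 * 113^1 = 80 * 113 mod 131
    80 * 113 = 9040 = 1 mod 131
  113^65 = 1 mod 131
Result 1: 113 is a quadratic residue mod 131.
113^65 mod 131 = 1

1


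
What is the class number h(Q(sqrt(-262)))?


K = Q(sqrt(-262)). d mod 4 = 2, so D = disc(K) = 4d = -1048
h(K) equals the number of primitive reduced positive-definite forms (a, b, c) = a*x^2 + b*x*y + c*y^2 with b^2 - 4ac = D,
where reduced means |b| <= a <= c, with b >= 0 whenever |b| = a or a = c, and primitive means gcd(a, b, c) = 1.
Reduced forces 3a^2 <= |D| = 1048, so 1 <= a <= 18; b must have the parity of D, and c = (b^2 - D)/(4a) must be an integer >= a.
Enumerate a = 1..18, b in [-a, a]:
  a=1: (1, 0, 262)  [1]
  a=2: (2, 0, 131)  [1]
  a=3..6: none
  a=7: (7, -4, 38), (7, 4, 38)  [2]
  a=8..13: none
  a=14: (14, -4, 19), (14, 4, 19)  [2]
  a=15..18: none
Total reduced forms: 1 + 1 + 2 + 2 = 6
h = 6

6


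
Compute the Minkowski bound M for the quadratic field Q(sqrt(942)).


d = 942, d mod 4 = 2, so disc(K) = 4d = 3768; |disc(K)| = 3768
Real quadratic field, so n = 2, s = r2 = 0, r1 = 2
M = (n!/n^n) * (4/pi)^s * sqrt(|disc(K)|) = (2!/2^2) * (4/pi)^0 * sqrt(3768)
= 0.5 * 1.000000 * 61.384037
= 30.6920

30.6920


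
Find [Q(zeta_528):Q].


The degree equals Euler's totient phi(528).
528 = 2^4 * 3 * 11
phi(528) = 160

160


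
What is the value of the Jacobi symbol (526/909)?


Compute (526/909) via quadratic reciprocity:
  pull out 2: (2/909) = -1  (since 909 mod 8 = 5)
  reciprocity: (263/909) -> +(909/263)
  reduce: (120/263)
  pull out 2: (2/263) = +1  (since 263 mod 8 = 7)
  pull out 2: (2/263) = +1  (since 263 mod 8 = 7)
  pull out 2: (2/263) = +1  (since 263 mod 8 = 7)
  reciprocity: (15/263) -> -(263/15)
  reduce: (8/15)
  pull out 2: (2/15) = +1  (since 15 mod 8 = 7)
  pull out 2: (2/15) = +1  (since 15 mod 8 = 7)
  pull out 2: (2/15) = +1  (since 15 mod 8 = 7)
  (1/15) = 1
Product of signs = 1

1


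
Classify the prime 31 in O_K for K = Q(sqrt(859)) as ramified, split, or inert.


K = Q(sqrt(859)). Since d mod 4 = 3, disc(K) = 3436.
Check p | disc: 3436 mod 31 = 26.
p does not divide disc. Compute Legendre symbol (d/p):
22^((31-1)/2) mod 31 = -1
(d/p) = -1, so p is inert: (p) stays prime with e=1, f=2, g=1.
Therefore p is inert.

inert


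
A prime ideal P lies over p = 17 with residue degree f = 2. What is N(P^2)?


N(P^a) = p^(a*f)
= 17^(2*2)
= 17^4
= 83521

83521


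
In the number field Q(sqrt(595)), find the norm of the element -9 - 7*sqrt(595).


N(a + b*sqrt(d)) = a^2 - d*b^2
= (-9)^2 - (595)*(-7)^2
= 81 - 29155
= -29074

-29074


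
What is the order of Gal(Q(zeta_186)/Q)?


|Gal(Q(zeta_186)/Q)| = phi(186)
= 60

60


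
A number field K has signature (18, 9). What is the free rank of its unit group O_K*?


By Dirichlet's unit theorem:
rank = r1 + r2 - 1
= 18 + 9 - 1
= 26

26


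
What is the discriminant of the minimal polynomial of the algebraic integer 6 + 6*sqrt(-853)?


The element 6 + 6*sqrt(-853) has minimal polynomial:
x^2 - 12*x + 30744
Discriminant = (-12)^2 - 4*(30744)
= 144 - 122976
= -122832

-122832


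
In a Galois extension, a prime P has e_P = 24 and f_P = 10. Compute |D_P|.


|D_P| = e * f
= 24 * 10
= 240

240


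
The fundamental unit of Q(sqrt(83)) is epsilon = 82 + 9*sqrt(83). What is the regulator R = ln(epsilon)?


epsilon = 82 + 9*sqrt(83)
= 163.9939
R = ln(163.9939)
= 5.0998

5.0998


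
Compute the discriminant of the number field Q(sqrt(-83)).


For K = Q(sqrt(d)) with d squarefree: disc(K) = d if d = 1 mod 4, and disc(K) = 4d if d = 2 or 3 mod 4.
Here d = -83, and d mod 4 = 1.
d = 1 mod 4 (O_K = Z[(1+sqrt(d))/2]), so disc(K) = d = -83

-83


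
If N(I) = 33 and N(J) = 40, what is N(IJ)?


N(IJ) = N(I) * N(J)
= 33 * 40
= 1320

1320


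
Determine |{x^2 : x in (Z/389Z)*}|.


For prime p, the number of non-zero quadratic residues is (p-1)/2.
= (389-1)/2
= 194

194


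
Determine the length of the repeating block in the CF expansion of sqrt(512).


Run the CF algorithm for sqrt(512).
a_0 = floor(sqrt(512)) = 22; set m_0=0, q_0=1.
Recurrence: m' = q*a - m,  q' = (d - m'^2)/q,  a' = floor((a_0 + m')/q').
  step 1: m=22, q=28, a=1
  step 2: m=6, q=17, a=1
  step 3: m=11, q=23, a=1
  step 4: m=12, q=16, a=2
  step 5: m=20, q=7, a=6
  step 6: m=22, q=4, a=11
  step 7: m=22, q=7, a=6
  step 8: m=20, q=16, a=2
  step 9: m=12, q=23, a=1
  step 10: m=11, q=17, a=1
  step 11: m=6, q=28, a=1
  step 12: m=22, q=1, a=44
a_12 = 2*a_0 = 44, so the period closes here.
sqrt(512) = [22; 1, 1, 1, 2, 6, 11, 6, 2, 1, 1, 1, 44]
Period length = 12

12


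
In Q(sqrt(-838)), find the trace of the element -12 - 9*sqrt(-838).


Tr(a + b*sqrt(d)) = (a + b*sqrt(d)) + (a - b*sqrt(d)) = 2a
= 2 * (-12)
= -24

-24


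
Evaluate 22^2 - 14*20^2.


x^2 - d*y^2
= 22^2 - 14*20^2
= 484 - 5600
= -5116

-5116


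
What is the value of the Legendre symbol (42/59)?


p = 59 is prime, so compute (42/59) with the reciprocity algorithm (Jacobi-symbol steps: pull out 2s via (2/n), flip via reciprocity, reduce):
  pull out 2: (2/59) = -1  (since 59 mod 8 = 3)
  reciprocity: (21/59) -> +(59/21)
  reduce: (17/21)
  reciprocity: (17/21) -> +(21/17)
  reduce: (4/17)
  pull out 2: (2/17) = +1  (since 17 mod 8 = 1)
  pull out 2: (2/17) = +1  (since 17 mod 8 = 1)
  (1/17) = 1
Product of signs = -1
(42/59) = -1

-1


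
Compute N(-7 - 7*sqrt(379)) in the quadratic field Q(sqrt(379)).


N(a + b*sqrt(d)) = a^2 - d*b^2
= (-7)^2 - (379)*(-7)^2
= 49 - 18571
= -18522

-18522


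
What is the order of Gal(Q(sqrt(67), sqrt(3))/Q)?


The 2 square roots of distinct primes are multiplicatively independent over Q,
so [K:Q] = 2^2 and Gal(K/Q) is isomorphic to (Z/2Z)^2.
|Gal| = 2^2 = 4

4


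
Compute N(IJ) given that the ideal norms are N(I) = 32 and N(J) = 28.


N(IJ) = N(I) * N(J)
= 32 * 28
= 896

896


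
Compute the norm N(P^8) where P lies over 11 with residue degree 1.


N(P^a) = p^(a*f)
= 11^(8*1)
= 11^8
= 214358881

214358881


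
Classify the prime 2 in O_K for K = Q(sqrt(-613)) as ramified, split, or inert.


K = Q(sqrt(-613)). Since d mod 4 = 3, disc(K) = -2452.
Check p | disc: -2452 mod 2 = 0.
p divides disc, so p ramifies: (p) = P^2 with e=2, f=1, g=1.
Therefore p is ramified.

ramified


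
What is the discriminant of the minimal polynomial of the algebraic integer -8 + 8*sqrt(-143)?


The element -8 + 8*sqrt(-143) has minimal polynomial:
x^2 + 16*x + 9216
Discriminant = (16)^2 - 4*(9216)
= 256 - 36864
= -36608

-36608


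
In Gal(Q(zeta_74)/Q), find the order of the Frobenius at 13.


The Frobenius at p in Gal(Q(zeta_n)/Q) = (Z/nZ)* is the class of p, so its order is ord_74(13), the smallest k >= 1 with 13^k = 1 mod 74.
n = 74 = 2 * 37, phi(74) = 36; the order divides phi(n).
Divisors of 36: 1, 2, 3, 4, 6, 9, 12, 18, 36
Repeated squaring mod 74: 13^1 = 13, 13^2 = 21, 13^4 = 71, 13^8 = 9, 13^16 = 7, 13^32 = 49
Test divisors in increasing order:
  k=1: 13^1 = 13 mod 74
  k=2: 13^2 = 21 mod 74
  k=3: 13^3 = 21 * 13 = 51 mod 74
  k=4: 13^4 = 71 mod 74
  k=6: 13^6 = 71 * 21 = 11 mod 74
  k=9: 13^9 = 9 * 13 = 43 mod 74
  k=12: 13^12 = 9 * 71 = 47 mod 74
  k=18: 13^18 = 7 * 21 = 73 mod 74
  k=36: 13^36 = 49 * 71 = 1 mod 74  <- first divisor giving 1
Order = 36

36


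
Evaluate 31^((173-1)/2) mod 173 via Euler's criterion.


p = 173 is prime and the exponent is (p-1)/2 = 86, so by Euler's criterion 31^86 = (31/173) = +1 or -1 mod 173.
Compute by square-and-multiply:
  86 = 64 + 16 + 4 + 2 (binary 1010110)
  Repeated squaring mod 173: 31^1 = 31, 31^2 = 96, 31^4 = 47, 31^8 = 133, 31^16 = 43, 31^32 = 119, 31^64 = 148
  31^86 = 31^64 * 31^16 * 31^4 * 31^2 = 148 * 43 * 47 * 96 mod 173
    148 * 43 = 6364 = 136 mod 173
    136 * 47 = 6392 = 164 mod 173
    164 * 96 = 15744 = 1 mod 173
  31^86 = 1 mod 173
Result 1: 31 is a quadratic residue mod 173.
31^86 mod 173 = 1

1


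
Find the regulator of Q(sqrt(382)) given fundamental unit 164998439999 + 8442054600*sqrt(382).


epsilon = 164998439999 + 8442054600*sqrt(382)
= 3.3000e+11
R = ln(3.3000e+11)
= 26.5223

26.5223


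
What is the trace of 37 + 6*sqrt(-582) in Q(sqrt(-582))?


Tr(a + b*sqrt(d)) = (a + b*sqrt(d)) + (a - b*sqrt(d)) = 2a
= 2 * (37)
= 74

74


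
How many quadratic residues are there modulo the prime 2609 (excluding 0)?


For prime p, the number of non-zero quadratic residues is (p-1)/2.
= (2609-1)/2
= 1304

1304


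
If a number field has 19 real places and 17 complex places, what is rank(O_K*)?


By Dirichlet's unit theorem:
rank = r1 + r2 - 1
= 19 + 17 - 1
= 35

35


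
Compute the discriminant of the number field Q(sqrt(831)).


For K = Q(sqrt(d)) with d squarefree: disc(K) = d if d = 1 mod 4, and disc(K) = 4d if d = 2 or 3 mod 4.
Here d = 831, and d mod 4 = 3.
d = 3 mod 4, not 1 (O_K = Z[sqrt(d)]), so disc(K) = 4d = 4 * (831) = 3324

3324


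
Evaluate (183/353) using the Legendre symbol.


p = 353 is prime, so compute (183/353) with the reciprocity algorithm (Jacobi-symbol steps: pull out 2s via (2/n), flip via reciprocity, reduce):
  reciprocity: (183/353) -> +(353/183)
  reduce: (170/183)
  pull out 2: (2/183) = +1  (since 183 mod 8 = 7)
  reciprocity: (85/183) -> +(183/85)
  reduce: (13/85)
  reciprocity: (13/85) -> +(85/13)
  reduce: (7/13)
  reciprocity: (7/13) -> +(13/7)
  reduce: (6/7)
  pull out 2: (2/7) = +1  (since 7 mod 8 = 7)
  reciprocity: (3/7) -> -(7/3)
  reduce: (1/3)
  (1/3) = 1
Product of signs = -1
(183/353) = -1

-1


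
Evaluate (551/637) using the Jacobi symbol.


Compute (551/637) via quadratic reciprocity:
  reciprocity: (551/637) -> +(637/551)
  reduce: (86/551)
  pull out 2: (2/551) = +1  (since 551 mod 8 = 7)
  reciprocity: (43/551) -> -(551/43)
  reduce: (35/43)
  reciprocity: (35/43) -> -(43/35)
  reduce: (8/35)
  pull out 2: (2/35) = -1  (since 35 mod 8 = 3)
  pull out 2: (2/35) = -1  (since 35 mod 8 = 3)
  pull out 2: (2/35) = -1  (since 35 mod 8 = 3)
  (1/35) = 1
Product of signs = -1

-1


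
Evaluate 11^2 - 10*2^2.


x^2 - d*y^2
= 11^2 - 10*2^2
= 121 - 40
= 81

81


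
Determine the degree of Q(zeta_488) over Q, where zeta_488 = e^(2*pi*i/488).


The degree equals Euler's totient phi(488).
488 = 2^3 * 61
phi(488) = 240

240


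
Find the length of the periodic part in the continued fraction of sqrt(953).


Run the CF algorithm for sqrt(953).
a_0 = floor(sqrt(953)) = 30; set m_0=0, q_0=1.
Recurrence: m' = q*a - m,  q' = (d - m'^2)/q,  a' = floor((a_0 + m')/q').
  step 1: m=30, q=53, a=1
  step 2: m=23, q=8, a=6
  step 3: m=25, q=41, a=1
  step 4: m=16, q=17, a=2
  step 5: m=18, q=37, a=1
  step 6: m=19, q=16, a=3
  step 7: m=29, q=7, a=8
  step 8: m=27, q=32, a=1
  step 9: m=5, q=29, a=1
  step 10: m=24, q=13, a=4
  step 11: m=28, q=13, a=4
  step 12: m=24, q=29, a=1
  step 13: m=5, q=32, a=1
  step 14: m=27, q=7, a=8
  step 15: m=29, q=16, a=3
  step 16: m=19, q=37, a=1
  step 17: m=18, q=17, a=2
  step 18: m=16, q=41, a=1
  step 19: m=25, q=8, a=6
  step 20: m=23, q=53, a=1
  step 21: m=30, q=1, a=60
a_21 = 2*a_0 = 60, so the period closes here.
sqrt(953) = [30; 1, 6, 1, 2, 1, 3, 8, 1, 1, 4, 4, 1, 1, 8, 3, 1, 2, 1, 6, 1, 60]
Period length = 21

21


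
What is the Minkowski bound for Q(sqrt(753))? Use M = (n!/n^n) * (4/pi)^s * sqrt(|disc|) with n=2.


d = 753, d mod 4 = 1, so disc(K) = d = 753; |disc(K)| = 753
Real quadratic field, so n = 2, s = r2 = 0, r1 = 2
M = (n!/n^n) * (4/pi)^s * sqrt(|disc(K)|) = (2!/2^2) * (4/pi)^0 * sqrt(753)
= 0.5 * 1.000000 * 27.440845
= 13.7204

13.7204


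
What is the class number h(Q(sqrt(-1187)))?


K = Q(sqrt(-1187)). d mod 4 = 1, so D = disc(K) = d = -1187
h(K) equals the number of primitive reduced positive-definite forms (a, b, c) = a*x^2 + b*x*y + c*y^2 with b^2 - 4ac = D,
where reduced means |b| <= a <= c, with b >= 0 whenever |b| = a or a = c, and primitive means gcd(a, b, c) = 1.
Reduced forces 3a^2 <= |D| = 1187, so 1 <= a <= 19; b must have the parity of D, and c = (b^2 - D)/(4a) must be an integer >= a.
Enumerate a = 1..19, b in [-a, a]:
  a=1: (1, 1, 297)  [1]
  a=2: none
  a=3: (3, -1, 99), (3, 1, 99)  [2]
  a=4..8: none
  a=9: (9, -1, 33), (9, 1, 33)  [2]
  a=10: none
  a=11: (11, -1, 27), (11, 1, 27)  [2]
  a=12: none
  a=13: (13, -3, 23), (13, 3, 23)  [2]
  a=14..19: none
Total reduced forms: 1 + 2 + 2 + 2 + 2 = 9
h = 9

9


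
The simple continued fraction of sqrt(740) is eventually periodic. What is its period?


Run the CF algorithm for sqrt(740).
a_0 = floor(sqrt(740)) = 27; set m_0=0, q_0=1.
Recurrence: m' = q*a - m,  q' = (d - m'^2)/q,  a' = floor((a_0 + m')/q').
  step 1: m=27, q=11, a=4
  step 2: m=17, q=41, a=1
  step 3: m=24, q=4, a=12
  step 4: m=24, q=41, a=1
  step 5: m=17, q=11, a=4
  step 6: m=27, q=1, a=54
a_6 = 2*a_0 = 54, so the period closes here.
sqrt(740) = [27; 4, 1, 12, 1, 4, 54]
Period length = 6

6


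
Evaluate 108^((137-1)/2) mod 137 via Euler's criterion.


p = 137 is prime and the exponent is (p-1)/2 = 68, so by Euler's criterion 108^68 = (108/137) = +1 or -1 mod 137.
Compute by square-and-multiply:
  68 = 64 + 4 (binary 1000100)
  Repeated squaring mod 137: 108^1 = 108, 108^2 = 19, 108^4 = 87, 108^8 = 34, 108^16 = 60, 108^32 = 38, 108^64 = 74
  108^68 = 108^64 * 108^4 = 74 * 87 mod 137
    74 * 87 = 6438 = 136 mod 137
  108^68 = 136 mod 137
Result 136 = p - 1 = -1 mod 137: 108 is a quadratic non-residue mod 137. As a residue in [0, p-1] the value is 136.
108^68 mod 137 = 136

136


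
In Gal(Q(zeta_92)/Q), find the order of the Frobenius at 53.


The Frobenius at p in Gal(Q(zeta_n)/Q) = (Z/nZ)* is the class of p, so its order is ord_92(53), the smallest k >= 1 with 53^k = 1 mod 92.
n = 92 = 2^2 * 23, phi(92) = 44; the order divides phi(n).
Divisors of 44: 1, 2, 4, 11, 22, 44
Repeated squaring mod 92: 53^1 = 53, 53^2 = 49, 53^4 = 9, 53^8 = 81, 53^16 = 29, 53^32 = 13
Test divisors in increasing order:
  k=1: 53^1 = 53 mod 92
  k=2: 53^2 = 49 mod 92
  k=4: 53^4 = 9 mod 92
  k=11: 53^11 = 81 * 49 * 53 = 45 mod 92
  k=22: 53^22 = 29 * 9 * 49 = 1 mod 92  <- first divisor giving 1
Order = 22

22


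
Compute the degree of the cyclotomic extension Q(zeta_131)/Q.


The degree equals Euler's totient phi(131).
131 = 131
phi(131) = 130

130


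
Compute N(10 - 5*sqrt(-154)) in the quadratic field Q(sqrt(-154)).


N(a + b*sqrt(d)) = a^2 - d*b^2
= (10)^2 - (-154)*(-5)^2
= 100 + 3850
= 3950

3950


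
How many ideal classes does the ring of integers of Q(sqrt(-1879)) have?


K = Q(sqrt(-1879)). d mod 4 = 1, so D = disc(K) = d = -1879
h(K) equals the number of primitive reduced positive-definite forms (a, b, c) = a*x^2 + b*x*y + c*y^2 with b^2 - 4ac = D,
where reduced means |b| <= a <= c, with b >= 0 whenever |b| = a or a = c, and primitive means gcd(a, b, c) = 1.
Reduced forces 3a^2 <= |D| = 1879, so 1 <= a <= 25; b must have the parity of D, and c = (b^2 - D)/(4a) must be an integer >= a.
Enumerate a = 1..25, b in [-a, a]:
  a=1: (1, 1, 470)  [1]
  a=2: (2, -1, 235), (2, 1, 235)  [2]
  a=3: none
  a=4: (4, -3, 118), (4, 3, 118)  [2]
  a=5: (5, -1, 94), (5, 1, 94)  [2]
  a=6: none
  a=7: (7, -5, 68), (7, 5, 68)  [2]
  a=8: (8, -3, 59), (8, 3, 59)  [2]
  a=9: none
  a=10: (10, -9, 49), (10, -1, 47), (10, 1, 47), (10, 9, 49)  [4]
  a=11..13: none
  a=14: (14, -9, 35), (14, -5, 34), (14, 5, 34), (14, 9, 35)  [4]
  a=15: none
  a=16: (16, -13, 32), (16, 13, 32)  [2]
  a=17: (17, -5, 28), (17, 5, 28)  [2]
  a=18..19: none
  a=20: (20, -19, 28), (20, -11, 25), (20, 11, 25), (20, 19, 28)  [4]
  a=21..25: none
Total reduced forms: 1 + 2 + 2 + 2 + 2 + 2 + 4 + 4 + 2 + 2 + 4 = 27
h = 27

27


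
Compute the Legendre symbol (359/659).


p = 659 is prime, so compute (359/659) with the reciprocity algorithm (Jacobi-symbol steps: pull out 2s via (2/n), flip via reciprocity, reduce):
  reciprocity: (359/659) -> -(659/359)
  reduce: (300/359)
  pull out 2: (2/359) = +1  (since 359 mod 8 = 7)
  pull out 2: (2/359) = +1  (since 359 mod 8 = 7)
  reciprocity: (75/359) -> -(359/75)
  reduce: (59/75)
  reciprocity: (59/75) -> -(75/59)
  reduce: (16/59)
  pull out 2: (2/59) = -1  (since 59 mod 8 = 3)
  pull out 2: (2/59) = -1  (since 59 mod 8 = 3)
  pull out 2: (2/59) = -1  (since 59 mod 8 = 3)
  pull out 2: (2/59) = -1  (since 59 mod 8 = 3)
  (1/59) = 1
Product of signs = -1
(359/659) = -1

-1


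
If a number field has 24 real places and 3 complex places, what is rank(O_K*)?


By Dirichlet's unit theorem:
rank = r1 + r2 - 1
= 24 + 3 - 1
= 26

26


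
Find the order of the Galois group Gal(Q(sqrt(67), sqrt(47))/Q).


The 2 square roots of distinct primes are multiplicatively independent over Q,
so [K:Q] = 2^2 and Gal(K/Q) is isomorphic to (Z/2Z)^2.
|Gal| = 2^2 = 4

4


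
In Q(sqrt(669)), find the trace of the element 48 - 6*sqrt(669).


Tr(a + b*sqrt(d)) = (a + b*sqrt(d)) + (a - b*sqrt(d)) = 2a
= 2 * (48)
= 96

96


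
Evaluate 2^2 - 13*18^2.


x^2 - d*y^2
= 2^2 - 13*18^2
= 4 - 4212
= -4208

-4208


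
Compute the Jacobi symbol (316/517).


Compute (316/517) via quadratic reciprocity:
  pull out 2: (2/517) = -1  (since 517 mod 8 = 5)
  pull out 2: (2/517) = -1  (since 517 mod 8 = 5)
  reciprocity: (79/517) -> +(517/79)
  reduce: (43/79)
  reciprocity: (43/79) -> -(79/43)
  reduce: (36/43)
  pull out 2: (2/43) = -1  (since 43 mod 8 = 3)
  pull out 2: (2/43) = -1  (since 43 mod 8 = 3)
  reciprocity: (9/43) -> +(43/9)
  reduce: (7/9)
  reciprocity: (7/9) -> +(9/7)
  reduce: (2/7)
  pull out 2: (2/7) = +1  (since 7 mod 8 = 7)
  (1/7) = 1
Product of signs = -1

-1


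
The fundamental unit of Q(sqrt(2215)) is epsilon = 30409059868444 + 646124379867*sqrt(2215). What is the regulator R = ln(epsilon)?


epsilon = 30409059868444 + 646124379867*sqrt(2215)
= 6.0818e+13
R = ln(6.0818e+13)
= 31.7389

31.7389


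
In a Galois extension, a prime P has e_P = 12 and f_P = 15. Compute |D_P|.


|D_P| = e * f
= 12 * 15
= 180

180


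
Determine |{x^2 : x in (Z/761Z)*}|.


For prime p, the number of non-zero quadratic residues is (p-1)/2.
= (761-1)/2
= 380

380


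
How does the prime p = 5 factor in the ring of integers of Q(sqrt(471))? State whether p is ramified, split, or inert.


K = Q(sqrt(471)). Since d mod 4 = 3, disc(K) = 1884.
Check p | disc: 1884 mod 5 = 4.
p does not divide disc. Compute Legendre symbol (d/p):
1^((5-1)/2) mod 5 = 1
(d/p) = 1, so p splits: (p) = P*P' with e=1, f=1, g=2.
Therefore p is split.

split


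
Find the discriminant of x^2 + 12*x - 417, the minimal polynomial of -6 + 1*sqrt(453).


The element -6 + 1*sqrt(453) has minimal polynomial:
x^2 + 12*x - 417
Discriminant = (12)^2 - 4*(-417)
= 144 + 1668
= 1812

1812


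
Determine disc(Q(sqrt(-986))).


For K = Q(sqrt(d)) with d squarefree: disc(K) = d if d = 1 mod 4, and disc(K) = 4d if d = 2 or 3 mod 4.
Here d = -986, and d mod 4 = 2.
d = 2 mod 4, not 1 (O_K = Z[sqrt(d)]), so disc(K) = 4d = 4 * (-986) = -3944

-3944


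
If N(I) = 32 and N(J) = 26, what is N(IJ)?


N(IJ) = N(I) * N(J)
= 32 * 26
= 832

832


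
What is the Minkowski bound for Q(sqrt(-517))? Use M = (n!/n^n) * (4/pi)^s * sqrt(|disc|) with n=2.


d = -517, d mod 4 = 3, so disc(K) = 4d = -2068; |disc(K)| = 2068
Imaginary quadratic field, so n = 2, s = r2 = 1, r1 = 0
M = (n!/n^n) * (4/pi)^s * sqrt(|disc(K)|) = (2!/2^2) * (4/pi)^1 * sqrt(2068)
= 0.5 * 1.273240 * 45.475268
= 28.9505

28.9505


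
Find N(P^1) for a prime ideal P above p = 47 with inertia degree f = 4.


N(P^a) = p^(a*f)
= 47^(1*4)
= 47^4
= 4879681

4879681


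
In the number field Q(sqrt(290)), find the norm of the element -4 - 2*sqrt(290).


N(a + b*sqrt(d)) = a^2 - d*b^2
= (-4)^2 - (290)*(-2)^2
= 16 - 1160
= -1144

-1144


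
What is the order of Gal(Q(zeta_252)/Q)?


|Gal(Q(zeta_252)/Q)| = phi(252)
= 72

72


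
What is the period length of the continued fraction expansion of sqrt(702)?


Run the CF algorithm for sqrt(702).
a_0 = floor(sqrt(702)) = 26; set m_0=0, q_0=1.
Recurrence: m' = q*a - m,  q' = (d - m'^2)/q,  a' = floor((a_0 + m')/q').
  step 1: m=26, q=26, a=2
  step 2: m=26, q=1, a=52
a_2 = 2*a_0 = 52, so the period closes here.
sqrt(702) = [26; 2, 52]
Period length = 2

2


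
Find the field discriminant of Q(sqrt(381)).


For K = Q(sqrt(d)) with d squarefree: disc(K) = d if d = 1 mod 4, and disc(K) = 4d if d = 2 or 3 mod 4.
Here d = 381, and d mod 4 = 1.
d = 1 mod 4 (O_K = Z[(1+sqrt(d))/2]), so disc(K) = d = 381

381


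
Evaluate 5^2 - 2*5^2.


x^2 - d*y^2
= 5^2 - 2*5^2
= 25 - 50
= -25

-25


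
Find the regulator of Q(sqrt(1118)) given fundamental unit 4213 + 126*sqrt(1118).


epsilon = 4213 + 126*sqrt(1118)
= 8425.9999
R = ln(8425.9999)
= 9.0391

9.0391


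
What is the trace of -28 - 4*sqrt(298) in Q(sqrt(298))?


Tr(a + b*sqrt(d)) = (a + b*sqrt(d)) + (a - b*sqrt(d)) = 2a
= 2 * (-28)
= -56

-56


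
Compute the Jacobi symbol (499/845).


Compute (499/845) via quadratic reciprocity:
  reciprocity: (499/845) -> +(845/499)
  reduce: (346/499)
  pull out 2: (2/499) = -1  (since 499 mod 8 = 3)
  reciprocity: (173/499) -> +(499/173)
  reduce: (153/173)
  reciprocity: (153/173) -> +(173/153)
  reduce: (20/153)
  pull out 2: (2/153) = +1  (since 153 mod 8 = 1)
  pull out 2: (2/153) = +1  (since 153 mod 8 = 1)
  reciprocity: (5/153) -> +(153/5)
  reduce: (3/5)
  reciprocity: (3/5) -> +(5/3)
  reduce: (2/3)
  pull out 2: (2/3) = -1  (since 3 mod 8 = 3)
  (1/3) = 1
Product of signs = 1

1


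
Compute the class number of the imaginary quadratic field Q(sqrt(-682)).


K = Q(sqrt(-682)). d mod 4 = 2, so D = disc(K) = 4d = -2728
h(K) equals the number of primitive reduced positive-definite forms (a, b, c) = a*x^2 + b*x*y + c*y^2 with b^2 - 4ac = D,
where reduced means |b| <= a <= c, with b >= 0 whenever |b| = a or a = c, and primitive means gcd(a, b, c) = 1.
Reduced forces 3a^2 <= |D| = 2728, so 1 <= a <= 30; b must have the parity of D, and c = (b^2 - D)/(4a) must be an integer >= a.
Enumerate a = 1..30, b in [-a, a]:
  a=1: (1, 0, 682)  [1]
  a=2: (2, 0, 341)  [1]
  a=3..6: none
  a=7: (7, -4, 98), (7, 4, 98)  [2]
  a=8..10: none
  a=11: (11, 0, 62)  [1]
  a=12..13: none
  a=14: (14, -4, 49), (14, 4, 49)  [2]
  a=15..16: none
  a=17: (17, -14, 43), (17, 14, 43)  [2]
  a=18..21: none
  a=22: (22, 0, 31)  [1]
  a=23: (23, -20, 34), (23, 20, 34)  [2]
  a=24..30: none
Total reduced forms: 1 + 1 + 2 + 1 + 2 + 2 + 1 + 2 = 12
h = 12

12


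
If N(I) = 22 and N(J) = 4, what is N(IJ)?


N(IJ) = N(I) * N(J)
= 22 * 4
= 88

88


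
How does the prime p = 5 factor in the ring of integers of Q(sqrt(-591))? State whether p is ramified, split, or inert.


K = Q(sqrt(-591)). Since d mod 4 = 1, disc(K) = -591.
Check p | disc: -591 mod 5 = 4.
p does not divide disc. Compute Legendre symbol (d/p):
4^((5-1)/2) mod 5 = 1
(d/p) = 1, so p splits: (p) = P*P' with e=1, f=1, g=2.
Therefore p is split.

split


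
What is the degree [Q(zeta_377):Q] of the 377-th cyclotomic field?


The degree equals Euler's totient phi(377).
377 = 13 * 29
phi(377) = 336

336


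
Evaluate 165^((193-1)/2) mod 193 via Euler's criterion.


p = 193 is prime and the exponent is (p-1)/2 = 96, so by Euler's criterion 165^96 = (165/193) = +1 or -1 mod 193.
Compute by square-and-multiply:
  96 = 64 + 32 (binary 1100000)
  Repeated squaring mod 193: 165^1 = 165, 165^2 = 12, 165^4 = 144, 165^8 = 85, 165^16 = 84, 165^32 = 108, 165^64 = 84
  165^96 = 165^64 * 165^32 = 84 * 108 mod 193
    84 * 108 = 9072 = 1 mod 193
  165^96 = 1 mod 193
Result 1: 165 is a quadratic residue mod 193.
165^96 mod 193 = 1

1


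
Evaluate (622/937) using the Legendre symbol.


p = 937 is prime, so compute (622/937) with the reciprocity algorithm (Jacobi-symbol steps: pull out 2s via (2/n), flip via reciprocity, reduce):
  pull out 2: (2/937) = +1  (since 937 mod 8 = 1)
  reciprocity: (311/937) -> +(937/311)
  reduce: (4/311)
  pull out 2: (2/311) = +1  (since 311 mod 8 = 7)
  pull out 2: (2/311) = +1  (since 311 mod 8 = 7)
  (1/311) = 1
Product of signs = 1
(622/937) = 1

1


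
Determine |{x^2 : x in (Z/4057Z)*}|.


For prime p, the number of non-zero quadratic residues is (p-1)/2.
= (4057-1)/2
= 2028

2028


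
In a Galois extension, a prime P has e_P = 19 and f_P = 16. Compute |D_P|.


|D_P| = e * f
= 19 * 16
= 304

304


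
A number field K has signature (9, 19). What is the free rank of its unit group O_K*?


By Dirichlet's unit theorem:
rank = r1 + r2 - 1
= 9 + 19 - 1
= 27

27


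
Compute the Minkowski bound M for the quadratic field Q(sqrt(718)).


d = 718, d mod 4 = 2, so disc(K) = 4d = 2872; |disc(K)| = 2872
Real quadratic field, so n = 2, s = r2 = 0, r1 = 2
M = (n!/n^n) * (4/pi)^s * sqrt(|disc(K)|) = (2!/2^2) * (4/pi)^0 * sqrt(2872)
= 0.5 * 1.000000 * 53.591044
= 26.7955

26.7955


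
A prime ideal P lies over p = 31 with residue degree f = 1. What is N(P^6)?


N(P^a) = p^(a*f)
= 31^(6*1)
= 31^6
= 887503681

887503681


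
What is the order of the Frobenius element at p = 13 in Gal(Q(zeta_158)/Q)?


The Frobenius at p in Gal(Q(zeta_n)/Q) = (Z/nZ)* is the class of p, so its order is ord_158(13), the smallest k >= 1 with 13^k = 1 mod 158.
n = 158 = 2 * 79, phi(158) = 78; the order divides phi(n).
Divisors of 78: 1, 2, 3, 6, 13, 26, 39, 78
Repeated squaring mod 158: 13^1 = 13, 13^2 = 11, 13^4 = 121, 13^8 = 105, 13^16 = 123, 13^32 = 119, 13^64 = 99
Test divisors in increasing order:
  k=1: 13^1 = 13 mod 158
  k=2: 13^2 = 11 mod 158
  k=3: 13^3 = 11 * 13 = 143 mod 158
  k=6: 13^6 = 121 * 11 = 67 mod 158
  k=13: 13^13 = 105 * 121 * 13 = 55 mod 158
  k=26: 13^26 = 123 * 105 * 11 = 23 mod 158
  k=39: 13^39 = 119 * 121 * 11 * 13 = 1 mod 158  <- first divisor giving 1
Order = 39

39
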